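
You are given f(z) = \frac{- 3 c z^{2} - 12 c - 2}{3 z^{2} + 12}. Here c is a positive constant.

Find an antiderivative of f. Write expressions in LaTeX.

Whatever form F(z) takes, F'(z) = f(z) is non-negotiable.
Check: d/dz[\frac{- 3 c z - \operatorname{atan}{\left(\frac{z}{2} \right)}}{3}] = \frac{- 3 c z^{2} - 12 c - 2}{3 z^{2} + 12} = f(z).

An antiderivative is F(z) = \frac{- 3 c z - \operatorname{atan}{\left(\frac{z}{2} \right)}}{3}.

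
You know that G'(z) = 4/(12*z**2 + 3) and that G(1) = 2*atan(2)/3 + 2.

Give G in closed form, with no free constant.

G(z) = 2*(atan(2*z) + 3)/3

Recover the given G'(z) by differentiating a candidate G(z); any mismatch rules it out.
A general antiderivative is 2*atan(2*z)/3 + C.
The condition gives C = 2*atan(2)/3 + 2 - (2*atan(2)/3) = 2.
So G(z) = 2*(atan(2*z) + 3)/3.
Check: d/dz[2*(atan(2*z) + 3)/3] = 4/(12*z**2 + 3) = G'(z).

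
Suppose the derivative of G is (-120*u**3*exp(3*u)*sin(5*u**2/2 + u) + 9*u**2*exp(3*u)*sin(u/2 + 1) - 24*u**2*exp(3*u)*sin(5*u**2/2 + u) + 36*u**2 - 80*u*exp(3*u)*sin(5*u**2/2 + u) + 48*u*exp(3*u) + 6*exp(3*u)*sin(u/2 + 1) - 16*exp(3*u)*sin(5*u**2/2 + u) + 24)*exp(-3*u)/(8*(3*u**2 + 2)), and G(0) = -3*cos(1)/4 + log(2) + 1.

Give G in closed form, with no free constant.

The proposed G(u) is checked by its d/du: the result must match the given G'(u).
A general antiderivative is log(3*u**2 + 2) - 3*cos(u/2 + 1)/4 + cos(5*u**2/2 + u) - exp(-3*u)/2 + C.
The condition gives C = -3*cos(1)/4 + log(2) + 1 - (-3*cos(1)/4 + 1/2 + log(2)) = 1/2.
So G(u) = (4*exp(3*u)*log(3*u**2 + 2) - 3*exp(3*u)*cos(u/2 + 1) + 4*exp(3*u)*cos(5*u**2/2 + u) + 2*exp(3*u) - 2)*exp(-3*u)/4.
Check: d/du[(4*exp(3*u)*log(3*u**2 + 2) - 3*exp(3*u)*cos(u/2 + 1) + 4*exp(3*u)*cos(5*u**2/2 + u) + 2*exp(3*u) - 2)*exp(-3*u)/4] = (-120*u**3*exp(3*u)*sin(5*u**2/2 + u) + 9*u**2*exp(3*u)*sin(u/2 + 1) - 24*u**2*exp(3*u)*sin(5*u**2/2 + u) + 36*u**2 - 80*u*exp(3*u)*sin(5*u**2/2 + u) + 48*u*exp(3*u) + 6*exp(3*u)*sin(u/2 + 1) - 16*exp(3*u)*sin(5*u**2/2 + u) + 24)/(24*u**2*exp(3*u) + 16*exp(3*u)), which equals G'(u).

G(u) = (4*exp(3*u)*log(3*u**2 + 2) - 3*exp(3*u)*cos(u/2 + 1) + 4*exp(3*u)*cos(5*u**2/2 + u) + 2*exp(3*u) - 2)*exp(-3*u)/4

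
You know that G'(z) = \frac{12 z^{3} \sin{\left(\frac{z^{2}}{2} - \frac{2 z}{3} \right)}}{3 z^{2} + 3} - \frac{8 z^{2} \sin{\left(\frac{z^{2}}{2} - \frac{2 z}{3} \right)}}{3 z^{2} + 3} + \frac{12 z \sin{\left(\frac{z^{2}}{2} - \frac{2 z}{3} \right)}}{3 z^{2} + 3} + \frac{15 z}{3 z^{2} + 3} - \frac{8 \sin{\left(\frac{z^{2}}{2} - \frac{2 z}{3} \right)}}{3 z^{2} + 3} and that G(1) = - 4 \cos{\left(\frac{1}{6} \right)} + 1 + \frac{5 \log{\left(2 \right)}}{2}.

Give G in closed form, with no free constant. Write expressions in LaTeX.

G(z) = \frac{5 \log{\left(z^{2} + 1 \right)}}{2} - 4 \cos{\left(\frac{z^{2}}{2} - \frac{2 z}{3} \right)} + 1

The integrand splits into summands that can be handled one at a time.
A general antiderivative is \frac{5 \log{\left(z^{2} + 1 \right)}}{2} - 4 \cos{\left(\frac{z^{2}}{2} - \frac{2 z}{3} \right)} + C.
The condition gives C = - 4 \cos{\left(\frac{1}{6} \right)} + 1 + \frac{5 \log{\left(2 \right)}}{2} - (- 4 \cos{\left(\frac{1}{6} \right)} + \frac{5 \log{\left(2 \right)}}{2}) = 1.
So G(z) = \frac{5 \log{\left(z^{2} + 1 \right)}}{2} - 4 \cos{\left(\frac{z^{2}}{2} - \frac{2 z}{3} \right)} + 1.
Check: d/dz[\frac{5 \log{\left(z^{2} + 1 \right)}}{2} - 4 \cos{\left(\frac{z^{2}}{2} - \frac{2 z}{3} \right)} + 1] = \frac{12 z^{3} \sin{\left(\frac{z^{2}}{2} - \frac{2 z}{3} \right)} - 8 z^{2} \sin{\left(\frac{z^{2}}{2} - \frac{2 z}{3} \right)} + 12 z \sin{\left(\frac{z^{2}}{2} - \frac{2 z}{3} \right)} + 15 z - 8 \sin{\left(\frac{z^{2}}{2} - \frac{2 z}{3} \right)}}{3 z^{2} + 3}, which equals G'(z).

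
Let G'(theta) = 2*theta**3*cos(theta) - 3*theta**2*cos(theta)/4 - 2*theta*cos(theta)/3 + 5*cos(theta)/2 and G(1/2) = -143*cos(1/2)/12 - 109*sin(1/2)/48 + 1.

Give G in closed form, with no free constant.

G(theta) = 2*theta**3*sin(theta) - 3*theta**2*sin(theta)/4 + 6*theta**2*cos(theta) - 38*theta*sin(theta)/3 - 3*theta*cos(theta)/2 + 4*sin(theta) - 38*cos(theta)/3 + 1

Integrate term by term and add the pieces.
A general antiderivative is 2*theta**3*sin(theta) - 3*theta**2*sin(theta)/4 + 6*theta**2*cos(theta) - 38*theta*sin(theta)/3 - 3*theta*cos(theta)/2 + 4*sin(theta) - 38*cos(theta)/3 + C.
The condition gives C = -143*cos(1/2)/12 - 109*sin(1/2)/48 + 1 - (-143*cos(1/2)/12 - 109*sin(1/2)/48) = 1.
So G(theta) = 2*theta**3*sin(theta) - 3*theta**2*sin(theta)/4 + 6*theta**2*cos(theta) - 38*theta*sin(theta)/3 - 3*theta*cos(theta)/2 + 4*sin(theta) - 38*cos(theta)/3 + 1.
Check: d/dtheta[2*theta**3*sin(theta) - 3*theta**2*sin(theta)/4 + 6*theta**2*cos(theta) - 38*theta*sin(theta)/3 - 3*theta*cos(theta)/2 + 4*sin(theta) - 38*cos(theta)/3 + 1] = 2*theta**3*cos(theta) - 3*theta**2*cos(theta)/4 - 2*theta*cos(theta)/3 + 5*cos(theta)/2 = G'(theta).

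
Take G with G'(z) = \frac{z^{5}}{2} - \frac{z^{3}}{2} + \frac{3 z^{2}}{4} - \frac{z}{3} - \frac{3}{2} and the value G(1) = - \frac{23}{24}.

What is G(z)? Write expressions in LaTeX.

Integrate term by term and add the pieces.
A general antiderivative is \frac{z^{6}}{12} - \frac{z^{4}}{8} + \frac{z^{3}}{4} - \frac{z^{2}}{6} - \frac{3 z}{2} + C.
The condition gives C = - \frac{23}{24} - (- \frac{35}{24}) = \frac{1}{2}.
So G(z) = \frac{z^{6}}{12} - \frac{z^{4}}{8} + \frac{z^{3}}{4} - \frac{z^{2}}{6} - \frac{3 z}{2} + \frac{1}{2}.
Check: d/dz[\frac{z^{6}}{12} - \frac{z^{4}}{8} + \frac{z^{3}}{4} - \frac{z^{2}}{6} - \frac{3 z}{2} + \frac{1}{2}] = \frac{z^{5}}{2} - \frac{z^{3}}{2} + \frac{3 z^{2}}{4} - \frac{z}{3} - \frac{3}{2} = G'(z).

G(z) = \frac{z^{6}}{12} - \frac{z^{4}}{8} + \frac{z^{3}}{4} - \frac{z^{2}}{6} - \frac{3 z}{2} + \frac{1}{2}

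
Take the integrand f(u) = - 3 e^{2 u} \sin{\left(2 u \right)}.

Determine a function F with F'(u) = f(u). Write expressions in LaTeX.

Any candidate F(u) must reproduce f(u) exactly when differentiated.
Check: d/du[\frac{3 \left(- \sin{\left(2 u \right)} + \cos{\left(2 u \right)}\right) e^{2 u}}{4}] = - 3 e^{2 u} \sin{\left(2 u \right)} = f(u).

An antiderivative is F(u) = \frac{3 \left(- \sin{\left(2 u \right)} + \cos{\left(2 u \right)}\right) e^{2 u}}{4}.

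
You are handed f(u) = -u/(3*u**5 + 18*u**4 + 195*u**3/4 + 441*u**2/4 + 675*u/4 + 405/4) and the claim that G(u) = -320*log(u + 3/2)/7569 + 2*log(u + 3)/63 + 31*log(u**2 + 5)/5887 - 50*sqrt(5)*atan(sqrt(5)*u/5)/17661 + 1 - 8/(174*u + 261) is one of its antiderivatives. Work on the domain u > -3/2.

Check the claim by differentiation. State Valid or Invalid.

Valid. The derivative of G reproduces f.

d/du[G] = -4*u/(12*u**5 + 72*u**4 + 195*u**3 + 441*u**2 + 675*u + 405)
This equals f(u) exactly, so the claim holds.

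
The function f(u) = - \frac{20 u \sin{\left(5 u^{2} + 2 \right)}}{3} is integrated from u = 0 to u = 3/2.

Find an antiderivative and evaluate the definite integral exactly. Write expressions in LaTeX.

The substitution w = 5 u^{2} + 2 works: f is exactly (dF/dw)*(dw/du) for that inner function.
F(u) = \frac{2 \cos{\left(5 u^{2} + 2 \right)}}{3} is an antiderivative of f.
Check: d/du[\frac{2 \cos{\left(5 u^{2} + 2 \right)}}{3}] = - \frac{20 u \sin{\left(5 u^{2} + 2 \right)}}{3} = f(u).
F(3/2) = \frac{2 \cos{\left(\frac{53}{4} \right)}}{3}; F(0) = \frac{2 \cos{\left(2 \right)}}{3}.
Integral = F(3/2) - F(0) = - \frac{2 \cos{\left(2 \right)}}{3} + \frac{2 \cos{\left(\frac{53}{4} \right)}}{3}.

Antiderivative: F(u) = \frac{2 \cos{\left(5 u^{2} + 2 \right)}}{3}; value = - \frac{2 \cos{\left(2 \right)}}{3} + \frac{2 \cos{\left(\frac{53}{4} \right)}}{3}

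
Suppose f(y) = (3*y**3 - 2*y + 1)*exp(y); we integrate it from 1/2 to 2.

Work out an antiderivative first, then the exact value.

Antiderivative: F(y) = (3*y**3 - 9*y**2 + 16*y - 15)*exp(y); value = 71*exp(1/2)/8 + 5*exp(2)

f has the shape u'v + uv' for u = 3*y**3 - 9*y**2 + 16*y - 15 and v = exp(y) — it is the derivative of the product u*v.
F(y) = (3*y**3 - 9*y**2 + 16*y - 15)*exp(y) is an antiderivative of f.
Check: d/dy[(3*y**3 - 9*y**2 + 16*y - 15)*exp(y)] = 3*y**3*exp(y) - 2*y*exp(y) + exp(y), which equals f(y).
F(2) = 5*exp(2); F(1/2) = -71*exp(1/2)/8.
Integral = F(2) - F(1/2) = 71*exp(1/2)/8 + 5*exp(2).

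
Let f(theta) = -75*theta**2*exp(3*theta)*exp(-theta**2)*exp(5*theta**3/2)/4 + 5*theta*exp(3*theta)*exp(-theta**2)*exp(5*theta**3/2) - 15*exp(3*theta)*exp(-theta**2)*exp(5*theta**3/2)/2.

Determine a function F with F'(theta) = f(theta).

f matches the chain-rule pattern g'(h)*h' with inner function h(theta) = 5*theta**3/2 - theta**2 + 3*theta; substituting u = h(theta) collapses the integral.
Check: d/dtheta[-5*exp(3*theta)*exp(-theta**2)*exp(5*theta**3/2)/2] = (-75*theta**2*exp(3*theta)*exp(5*theta**3/2) + 20*theta*exp(3*theta)*exp(5*theta**3/2) - 30*exp(3*theta)*exp(5*theta**3/2))*exp(-theta**2)/4, which equals f(theta).

An antiderivative is F(theta) = -5*exp(3*theta)*exp(-theta**2)*exp(5*theta**3/2)/2.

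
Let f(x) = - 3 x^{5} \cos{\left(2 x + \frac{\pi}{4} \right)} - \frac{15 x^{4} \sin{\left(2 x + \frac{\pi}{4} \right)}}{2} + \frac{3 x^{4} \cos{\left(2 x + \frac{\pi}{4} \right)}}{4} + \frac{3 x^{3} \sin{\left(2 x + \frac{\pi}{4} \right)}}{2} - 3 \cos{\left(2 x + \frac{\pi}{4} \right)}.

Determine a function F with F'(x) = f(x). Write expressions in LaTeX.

An antiderivative is F(x) = - \frac{3 \left(4 x^{5} - x^{4} + 4\right) \sin{\left(2 x + \frac{\pi}{4} \right)}}{8}.

f has the shape u'v + uv' for u = - \frac{3 x^{5}}{2} + \frac{3 x^{4}}{8} - \frac{3}{2} and v = \sin{\left(2 x + \frac{\pi}{4} \right)} — it is the derivative of the product u*v.
Check: d/dx[- \frac{3 \left(4 x^{5} - x^{4} + 4\right) \sin{\left(2 x + \frac{\pi}{4} \right)}}{8}] = - 3 x^{5} \cos{\left(2 x + \frac{\pi}{4} \right)} - \frac{15 x^{4} \sin{\left(2 x + \frac{\pi}{4} \right)}}{2} + \frac{3 x^{4} \cos{\left(2 x + \frac{\pi}{4} \right)}}{4} + \frac{3 x^{3} \sin{\left(2 x + \frac{\pi}{4} \right)}}{2} - 3 \cos{\left(2 x + \frac{\pi}{4} \right)} = f(x).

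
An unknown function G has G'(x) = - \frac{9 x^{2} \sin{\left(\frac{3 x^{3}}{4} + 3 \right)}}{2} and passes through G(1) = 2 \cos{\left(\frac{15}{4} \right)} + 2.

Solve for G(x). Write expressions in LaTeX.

G'(x) matches the chain-rule pattern g'(h)*h' with inner function h(x) = \frac{3 x^{3}}{4} + 3; substituting u = h(x) collapses the integral.
A general antiderivative is 2 \cos{\left(\frac{3 x^{3}}{4} + 3 \right)} + C.
The condition gives C = 2 \cos{\left(\frac{15}{4} \right)} + 2 - (2 \cos{\left(\frac{15}{4} \right)}) = 2.
So G(x) = 2 \left(\cos{\left(\frac{3 x^{3}}{4} + 3 \right)} + 1\right).
Check: d/dx[2 \left(\cos{\left(\frac{3 x^{3}}{4} + 3 \right)} + 1\right)] = - \frac{9 x^{2} \sin{\left(\frac{3 x^{3}}{4} + 3 \right)}}{2} = G'(x).

G(x) = 2 \left(\cos{\left(\frac{3 x^{3}}{4} + 3 \right)} + 1\right)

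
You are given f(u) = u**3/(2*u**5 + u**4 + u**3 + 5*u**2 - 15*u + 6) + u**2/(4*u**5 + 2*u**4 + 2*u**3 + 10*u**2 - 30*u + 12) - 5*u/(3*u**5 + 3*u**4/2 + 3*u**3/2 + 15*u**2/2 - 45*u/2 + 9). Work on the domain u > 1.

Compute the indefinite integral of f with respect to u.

The denominator factors as 6*(u - 1)*(u + 2)*(2*u - 1)*(u**2 + 3); partial fractions split f into directly integrable pieces: -(61*u - 1263)/(2184*(u**2 + 3)) + 68/(195*(2*u - 1)) + 2/(315*(u + 2)) - 11/(72*(u - 1)).
Check: d/du[(-10010*log(u - 1) + 11424*log(u - 1/2) + 416*log(u + 2) - 915*log(u**2 + 3) + 12630*sqrt(3)*atan(sqrt(3)*u/3))/65520] = (6*u**3 + 3*u**2 - 20*u)/(12*u**5 + 6*u**4 + 6*u**3 + 30*u**2 - 90*u + 36), which equals f(u).

F(u) = (-10010*log(u - 1) + 11424*log(u - 1/2) + 416*log(u + 2) - 915*log(u**2 + 3) + 12630*sqrt(3)*atan(sqrt(3)*u/3))/65520 + C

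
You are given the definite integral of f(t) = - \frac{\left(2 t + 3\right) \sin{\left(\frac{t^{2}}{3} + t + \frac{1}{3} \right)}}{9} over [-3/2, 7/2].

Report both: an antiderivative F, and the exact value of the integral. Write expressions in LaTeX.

Antiderivative: F(t) = \frac{\cos{\left(\frac{t^{2}}{3} + t + \frac{1}{3} \right)}}{3}; value = - \frac{\cos{\left(\frac{5}{12} \right)}}{3} + \frac{\cos{\left(\frac{95}{12} \right)}}{3}

f matches the chain-rule pattern g'(h)*h' with inner function h(t) = \frac{t^{2}}{3} + t + \frac{1}{3}; substituting u = h(t) collapses the integral.
F(t) = \frac{\cos{\left(\frac{t^{2}}{3} + t + \frac{1}{3} \right)}}{3} is an antiderivative of f.
Check: d/dt[\frac{\cos{\left(\frac{t^{2}}{3} + t + \frac{1}{3} \right)}}{3}] = - \frac{2 t \sin{\left(\frac{t^{2}}{3} + t + \frac{1}{3} \right)}}{9} - \frac{\sin{\left(\frac{t^{2}}{3} + t + \frac{1}{3} \right)}}{3}, which equals f(t).
F(7/2) = \frac{\cos{\left(\frac{95}{12} \right)}}{3}; F(-3/2) = \frac{\cos{\left(\frac{5}{12} \right)}}{3}.
Integral = F(7/2) - F(-3/2) = - \frac{\cos{\left(\frac{5}{12} \right)}}{3} + \frac{\cos{\left(\frac{95}{12} \right)}}{3}.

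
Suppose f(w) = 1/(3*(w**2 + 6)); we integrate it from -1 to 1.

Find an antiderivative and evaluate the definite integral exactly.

An antiderivative F(w) passes only if d/dw[F] lands on f(w) exactly.
F(w) = sqrt(6)*atan(sqrt(6)*w/6)/18 is an antiderivative of f.
Check: d/dw[sqrt(6)*atan(sqrt(6)*w/6)/18] = 1/(3*w**2 + 18), which equals f(w).
F(1) = sqrt(6)*atan(sqrt(6)/6)/18; F(-1) = -sqrt(6)*atan(sqrt(6)/6)/18.
Integral = F(1) - F(-1) = sqrt(6)*atan(sqrt(6)/6)/9.

Antiderivative: F(w) = sqrt(6)*atan(sqrt(6)*w/6)/18; value = sqrt(6)*atan(sqrt(6)/6)/9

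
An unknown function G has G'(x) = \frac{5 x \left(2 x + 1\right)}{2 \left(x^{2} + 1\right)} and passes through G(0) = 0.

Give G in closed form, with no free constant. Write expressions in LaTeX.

Since d/dx undoes antidifferentiation here, G(x) must give back the stated G'(x).
A general antiderivative is 5 x + \frac{5 \log{\left(x^{2} + 1 \right)}}{4} - 5 \operatorname{atan}{\left(x \right)} + C.
The condition gives C = 0 - (0) = 0.
So G(x) = \frac{5 \left(4 x + \log{\left(x^{2} + 1 \right)} - 4 \operatorname{atan}{\left(x \right)}\right)}{4}.
Check: d/dx[\frac{5 \left(4 x + \log{\left(x^{2} + 1 \right)} - 4 \operatorname{atan}{\left(x \right)}\right)}{4}] = \frac{10 x^{2} + 5 x}{2 x^{2} + 2}, which equals G'(x).

G(x) = \frac{5 \left(4 x + \log{\left(x^{2} + 1 \right)} - 4 \operatorname{atan}{\left(x \right)}\right)}{4}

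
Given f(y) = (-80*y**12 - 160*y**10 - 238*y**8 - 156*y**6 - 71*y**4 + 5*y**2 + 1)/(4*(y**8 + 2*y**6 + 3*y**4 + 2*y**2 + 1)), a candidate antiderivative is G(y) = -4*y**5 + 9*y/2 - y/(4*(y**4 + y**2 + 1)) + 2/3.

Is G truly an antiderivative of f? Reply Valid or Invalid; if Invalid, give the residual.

d/dy[G] = (-80*y**12 - 160*y**10 - 222*y**8 - 124*y**6 - 23*y**4 + 37*y**2 + 17)/(4*y**8 + 8*y**6 + 12*y**4 + 8*y**2 + 4)
d/dy[G] - f(y) = 4 != 0.

Invalid: d/dy[G] - f = 4, which is not 0.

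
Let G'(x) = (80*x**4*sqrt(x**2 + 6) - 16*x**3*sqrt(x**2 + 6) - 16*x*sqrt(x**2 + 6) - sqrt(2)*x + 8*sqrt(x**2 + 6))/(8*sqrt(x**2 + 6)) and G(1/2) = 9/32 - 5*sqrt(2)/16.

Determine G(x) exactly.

Check a candidate G(x) by differentiating: d/dx[G] must match the given G'(x).
A general antiderivative is 2*x**5 - x**4/2 - x**2 + x - sqrt(x**2/2 + 3)/4 + C.
The condition gives C = 9/32 - 5*sqrt(2)/16 - (9/32 - 5*sqrt(2)/16) = 0.
So G(x) = (16*x**5 - 4*x**4 - 8*x**2 + 8*x - sqrt(2)*sqrt(x**2 + 6))/8.
Check: d/dx[(16*x**5 - 4*x**4 - 8*x**2 + 8*x - sqrt(2)*sqrt(x**2 + 6))/8] = (80*x**4*sqrt(x**2 + 6) - 16*x**3*sqrt(x**2 + 6) - 16*x*sqrt(x**2 + 6) - sqrt(2)*x + 8*sqrt(x**2 + 6))/(8*sqrt(x**2 + 6)) = G'(x).

G(x) = (16*x**5 - 4*x**4 - 8*x**2 + 8*x - sqrt(2)*sqrt(x**2 + 6))/8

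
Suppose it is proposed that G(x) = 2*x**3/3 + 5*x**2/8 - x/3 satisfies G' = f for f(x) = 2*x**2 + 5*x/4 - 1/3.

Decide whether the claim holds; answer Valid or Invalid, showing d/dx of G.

d/dx[G] = 2*x**2 + 5*x/4 - 1/3
This equals f(x) exactly, so the claim holds.

Valid - differentiating G returns exactly f.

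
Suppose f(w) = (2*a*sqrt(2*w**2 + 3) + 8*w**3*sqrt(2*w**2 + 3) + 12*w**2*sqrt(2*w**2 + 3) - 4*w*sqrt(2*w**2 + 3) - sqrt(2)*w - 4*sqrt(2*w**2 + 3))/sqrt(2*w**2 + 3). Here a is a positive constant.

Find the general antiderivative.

Whatever form F(w) takes, F'(w) = f(w) is non-negotiable.
Check: d/dw[2*a*w + 2*w**4 + 4*w**3 - 2*w**2 - 4*w - sqrt(w**2 + 3/2)] = (2*a*sqrt(2*w**2 + 3) + 8*w**3*sqrt(2*w**2 + 3) + 12*w**2*sqrt(2*w**2 + 3) - 4*w*sqrt(2*w**2 + 3) - sqrt(2)*w - 4*sqrt(2*w**2 + 3))/sqrt(2*w**2 + 3) = f(w).

F(w) = 2*a*w + 2*w**4 + 4*w**3 - 2*w**2 - 4*w - sqrt(w**2 + 3/2) + C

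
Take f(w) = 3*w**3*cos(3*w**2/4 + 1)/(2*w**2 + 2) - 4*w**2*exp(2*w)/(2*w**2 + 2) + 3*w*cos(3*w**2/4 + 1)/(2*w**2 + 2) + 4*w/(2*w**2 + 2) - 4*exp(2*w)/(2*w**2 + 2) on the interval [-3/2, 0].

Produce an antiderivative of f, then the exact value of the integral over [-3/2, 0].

Antiderivative: F(w) = -exp(2*w) + log(2*w**2 + 2) + sin(3*w**2/4 + 1); value = -log(13/2) - 1 - sin(43/16) + exp(-3) + log(2) + sin(1)

The integrand splits into summands that can be handled one at a time.
F(w) = -exp(2*w) + log(2*w**2 + 2) + sin(3*w**2/4 + 1) is an antiderivative of f.
Check: d/dw[-exp(2*w) + log(2*w**2 + 2) + sin(3*w**2/4 + 1)] = (3*w**3*cos(3*w**2/4 + 1) - 4*w**2*exp(2*w) + 3*w*cos(3*w**2/4 + 1) + 4*w - 4*exp(2*w))/(2*w**2 + 2), which equals f(w).
F(0) = -1 + log(2) + sin(1); F(-3/2) = -exp(-3) + sin(43/16) + log(13/2).
Integral = F(0) - F(-3/2) = -log(13/2) - 1 - sin(43/16) + exp(-3) + log(2) + sin(1).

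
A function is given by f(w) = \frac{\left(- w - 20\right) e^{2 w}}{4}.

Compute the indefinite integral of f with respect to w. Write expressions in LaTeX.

f has the shape u'v + uv' for u = - \frac{w}{8} - \frac{39}{16} and v = e^{2 w} — it is the derivative of the product u*v.
Check: d/dw[- \frac{w e^{2 w}}{8} - \frac{39 e^{2 w}}{16}] = - \frac{w e^{2 w}}{4} - 5 e^{2 w}, which equals f(w).

F(w) = - \frac{w e^{2 w}}{8} - \frac{39 e^{2 w}}{16} + C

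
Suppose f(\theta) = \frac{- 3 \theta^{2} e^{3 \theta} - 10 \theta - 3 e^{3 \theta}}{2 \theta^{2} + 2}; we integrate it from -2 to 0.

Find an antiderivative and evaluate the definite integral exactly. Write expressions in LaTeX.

Antiderivative: F(\theta) = - \frac{e^{3 \theta} + 5 \log{\left(\theta^{2} + 1 \right)}}{2}; value = - \frac{1}{2} + \frac{1}{2 e^{6}} + \frac{5 \log{\left(5 \right)}}{2}

Differentiate the proposed F(\theta) back; it has to land on f(\theta) exactly.
F(\theta) = - \frac{e^{3 \theta} + 5 \log{\left(\theta^{2} + 1 \right)}}{2} is an antiderivative of f.
Check: d/d\theta[- \frac{e^{3 \theta} + 5 \log{\left(\theta^{2} + 1 \right)}}{2}] = \frac{- 3 \theta^{2} e^{3 \theta} - 10 \theta - 3 e^{3 \theta}}{2 \theta^{2} + 2} = f(\theta).
F(0) = - \frac{1}{2}; F(-2) = - \frac{5 \log{\left(5 \right)}}{2} - \frac{1}{2 e^{6}}.
Integral = F(0) - F(-2) = - \frac{1}{2} + \frac{1}{2 e^{6}} + \frac{5 \log{\left(5 \right)}}{2}.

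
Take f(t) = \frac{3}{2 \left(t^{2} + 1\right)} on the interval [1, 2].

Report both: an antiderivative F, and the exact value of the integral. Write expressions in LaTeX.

Antiderivative: F(t) = \frac{3 \operatorname{atan}{\left(t \right)}}{2}; value = - \frac{3 \pi}{8} + \frac{3 \operatorname{atan}{\left(2 \right)}}{2}

Any candidate F(t) must reproduce f(t) exactly when differentiated.
F(t) = \frac{3 \operatorname{atan}{\left(t \right)}}{2} is an antiderivative of f.
Check: d/dt[\frac{3 \operatorname{atan}{\left(t \right)}}{2}] = \frac{3}{2 t^{2} + 2}, which equals f(t).
F(2) = \frac{3 \operatorname{atan}{\left(2 \right)}}{2}; F(1) = \frac{3 \pi}{8}.
Integral = F(2) - F(1) = - \frac{3 \pi}{8} + \frac{3 \operatorname{atan}{\left(2 \right)}}{2}.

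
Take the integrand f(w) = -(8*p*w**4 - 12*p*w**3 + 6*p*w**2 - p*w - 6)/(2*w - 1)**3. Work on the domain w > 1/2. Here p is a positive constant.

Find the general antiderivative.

Differentiate the proposed F(w) back; it has to land on f(w) exactly.
Check: d/dw[-p*w**2/2 - 3/(2*(2*w - 1)**2)] = (-8*p*w**4 + 12*p*w**3 - 6*p*w**2 + p*w + 6)/(8*w**3 - 12*w**2 + 6*w - 1), which equals f(w).

F(w) = -p*w**2/2 - 3/(2*(2*w - 1)**2) + C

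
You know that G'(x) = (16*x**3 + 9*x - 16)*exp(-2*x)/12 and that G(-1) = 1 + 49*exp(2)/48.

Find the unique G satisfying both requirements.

G(x) = -2*x**3*exp(-2*x)/3 - x**2*exp(-2*x) - 11*x*exp(-2*x)/8 + 1 - exp(-2*x)/48

G'(x) has the shape u'v + uv' for u = -2*x**3/3 - x**2 - 11*x/8 - 1/48 and v = exp(-2*x) — it is the derivative of the product u*v.
A general antiderivative is (-32*x**3 - 48*x**2 - 66*x - 1)*exp(-2*x)/48 + C.
The condition gives C = 1 + 49*exp(2)/48 - (49*exp(2)/48) = 1.
So G(x) = -2*x**3*exp(-2*x)/3 - x**2*exp(-2*x) - 11*x*exp(-2*x)/8 + 1 - exp(-2*x)/48.
Check: d/dx[-2*x**3*exp(-2*x)/3 - x**2*exp(-2*x) - 11*x*exp(-2*x)/8 + 1 - exp(-2*x)/48] = (16*x**3 + 9*x - 16)*exp(-2*x)/12 = G'(x).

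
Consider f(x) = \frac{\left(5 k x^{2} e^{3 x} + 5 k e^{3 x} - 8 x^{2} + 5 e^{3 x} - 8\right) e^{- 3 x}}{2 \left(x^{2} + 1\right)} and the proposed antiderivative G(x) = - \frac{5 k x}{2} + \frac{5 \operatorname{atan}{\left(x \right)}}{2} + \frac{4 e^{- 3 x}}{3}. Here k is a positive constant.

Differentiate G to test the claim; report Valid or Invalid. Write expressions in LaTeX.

Invalid: d/dx[G] - f = - 5 k, which is not 0.

d/dx[G] = \frac{- 5 k x^{2} e^{3 x} - 5 k e^{3 x} - 8 x^{2} + 5 e^{3 x} - 8}{2 x^{2} e^{3 x} + 2 e^{3 x}}
d/dx[G] - f(x) = - 5 k != 0.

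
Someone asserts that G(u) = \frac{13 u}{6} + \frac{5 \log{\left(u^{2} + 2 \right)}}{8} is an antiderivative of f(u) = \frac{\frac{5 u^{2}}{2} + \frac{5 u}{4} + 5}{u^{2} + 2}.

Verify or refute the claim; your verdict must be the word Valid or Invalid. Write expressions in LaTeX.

d/du[G] = \frac{26 u^{2} + 15 u + 52}{12 u^{2} + 24}
d/du[G] - f(u) = - \frac{1}{3} != 0.

Invalid: d/du[G] - f = - \frac{1}{3}, which is not 0.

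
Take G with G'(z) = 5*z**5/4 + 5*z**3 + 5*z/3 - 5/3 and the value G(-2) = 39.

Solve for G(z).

The integrand splits into summands that can be handled one at a time.
A general antiderivative is 5*z**6/24 + 5*z**4/4 + 5*z**2/6 - 5*z/3 + C.
The condition gives C = 39 - (40) = -1.
So G(z) = (5*z**6 + 30*z**4 + 20*z**2 - 40*z - 24)/24.
Check: d/dz[(5*z**6 + 30*z**4 + 20*z**2 - 40*z - 24)/24] = 5*z**5/4 + 5*z**3 + 5*z/3 - 5/3 = G'(z).

G(z) = (5*z**6 + 30*z**4 + 20*z**2 - 40*z - 24)/24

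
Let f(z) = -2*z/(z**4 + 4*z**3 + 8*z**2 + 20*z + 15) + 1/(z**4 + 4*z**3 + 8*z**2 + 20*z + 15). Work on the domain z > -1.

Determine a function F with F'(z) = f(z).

An antiderivative is F(z) = log(z + 1)/4 - log(z + 3)/4 - sqrt(5)*atan(sqrt(5)*z/5)/10.

Factor the denominator ((z + 1)*(z + 3)*(z**2 + 5)) and decompose: f = -1/(2*(z**2 + 5)) - 1/(4*(z + 3)) + 1/(4*(z + 1)); each piece integrates to a log, atan, or power term.
Check: d/dz[log(z + 1)/4 - log(z + 3)/4 - sqrt(5)*atan(sqrt(5)*z/5)/10] = (1 - 2*z)/(z**4 + 4*z**3 + 8*z**2 + 20*z + 15), which equals f(z).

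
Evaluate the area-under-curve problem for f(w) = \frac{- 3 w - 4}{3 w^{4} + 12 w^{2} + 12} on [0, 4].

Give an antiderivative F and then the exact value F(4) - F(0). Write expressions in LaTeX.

Antiderivative: F(w) = - \frac{2 w - 3}{6 w^{2} + 12} - \frac{\sqrt{2} \operatorname{atan}{\left(\frac{\sqrt{2} w}{2} \right)}}{6}; value = - \frac{8}{27} - \frac{\sqrt{2} \operatorname{atan}{\left(2 \sqrt{2} \right)}}{6}

Recover f(w) by differentiating a candidate F(w); any mismatch rules it out.
F(w) = - \frac{2 w - 3}{6 w^{2} + 12} - \frac{\sqrt{2} \operatorname{atan}{\left(\frac{\sqrt{2} w}{2} \right)}}{6} is an antiderivative of f.
Check: d/dw[- \frac{2 w - 3}{6 w^{2} + 12} - \frac{\sqrt{2} \operatorname{atan}{\left(\frac{\sqrt{2} w}{2} \right)}}{6}] = \frac{- 3 w - 4}{3 w^{4} + 12 w^{2} + 12} = f(w).
F(4) = - \frac{\sqrt{2} \operatorname{atan}{\left(2 \sqrt{2} \right)}}{6} - \frac{5}{108}; F(0) = \frac{1}{4}.
Integral = F(4) - F(0) = - \frac{8}{27} - \frac{\sqrt{2} \operatorname{atan}{\left(2 \sqrt{2} \right)}}{6}.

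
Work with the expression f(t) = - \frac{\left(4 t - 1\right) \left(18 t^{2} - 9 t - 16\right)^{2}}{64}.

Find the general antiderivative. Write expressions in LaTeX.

The substitution u = - \frac{3 t^{2}}{2} + \frac{3 t}{4} + \frac{4}{3} works: f is exactly (dF/du)*(du/dt) for that inner function.
Check: d/dt[\left(- \frac{3 t^{2}}{2} + \frac{3 t}{4} + \frac{4}{3}\right)^{3}] = - \frac{81 t^{5}}{4} + \frac{405 t^{4}}{16} + \frac{207 t^{3}}{8} - \frac{1647 t^{2}}{64} - \frac{23 t}{2} + 4, which equals f(t).

F(t) = \left(- \frac{3 t^{2}}{2} + \frac{3 t}{4} + \frac{4}{3}\right)^{3} + C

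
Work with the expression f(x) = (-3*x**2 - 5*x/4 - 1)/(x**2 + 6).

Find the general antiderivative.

F(x) = (-72*x - 15*log(x**2 + 6) + 68*sqrt(6)*atan(sqrt(6)*x/6))/24 + C

An antiderivative F(x) passes only if d/dx[F] lands on f(x) exactly.
Check: d/dx[(-72*x - 15*log(x**2 + 6) + 68*sqrt(6)*atan(sqrt(6)*x/6))/24] = (-12*x**2 - 5*x - 4)/(4*x**2 + 24), which equals f(x).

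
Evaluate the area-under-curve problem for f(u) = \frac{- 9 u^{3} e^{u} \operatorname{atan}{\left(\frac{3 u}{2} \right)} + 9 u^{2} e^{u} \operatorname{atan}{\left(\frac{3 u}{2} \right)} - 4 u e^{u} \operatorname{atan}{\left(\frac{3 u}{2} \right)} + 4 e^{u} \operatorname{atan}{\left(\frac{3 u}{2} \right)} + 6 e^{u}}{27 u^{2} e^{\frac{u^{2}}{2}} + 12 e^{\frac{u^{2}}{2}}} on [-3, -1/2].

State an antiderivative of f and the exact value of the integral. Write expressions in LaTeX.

f has the shape v'r + vr' for v = \frac{\operatorname{atan}{\left(\frac{3 u}{2} \right)}}{3} and r = e^{- \frac{u^{2}}{2} + u} — it is the derivative of the product v*r.
F(u) = \frac{e^{u} e^{- \frac{u^{2}}{2}} \operatorname{atan}{\left(\frac{3 u}{2} \right)}}{3} is an antiderivative of f.
Check: d/du[\frac{e^{u} e^{- \frac{u^{2}}{2}} \operatorname{atan}{\left(\frac{3 u}{2} \right)}}{3}] = \frac{- 9 u^{3} e^{u} \operatorname{atan}{\left(\frac{3 u}{2} \right)} + 9 u^{2} e^{u} \operatorname{atan}{\left(\frac{3 u}{2} \right)} - 4 u e^{u} \operatorname{atan}{\left(\frac{3 u}{2} \right)} + 4 e^{u} \operatorname{atan}{\left(\frac{3 u}{2} \right)} + 6 e^{u}}{27 u^{2} e^{\frac{u^{2}}{2}} + 12 e^{\frac{u^{2}}{2}}} = f(u).
F(-1/2) = - \frac{\operatorname{atan}{\left(\frac{3}{4} \right)}}{3 e^{\frac{5}{8}}}; F(-3) = - \frac{\operatorname{atan}{\left(\frac{9}{2} \right)}}{3 e^{\frac{15}{2}}}.
Integral = F(-1/2) - F(-3) = - \frac{\operatorname{atan}{\left(\frac{3}{4} \right)}}{3 e^{\frac{5}{8}}} + \frac{\operatorname{atan}{\left(\frac{9}{2} \right)}}{3 e^{\frac{15}{2}}}.

Antiderivative: F(u) = \frac{e^{u} e^{- \frac{u^{2}}{2}} \operatorname{atan}{\left(\frac{3 u}{2} \right)}}{3}; value = - \frac{\operatorname{atan}{\left(\frac{3}{4} \right)}}{3 e^{\frac{5}{8}}} + \frac{\operatorname{atan}{\left(\frac{9}{2} \right)}}{3 e^{\frac{15}{2}}}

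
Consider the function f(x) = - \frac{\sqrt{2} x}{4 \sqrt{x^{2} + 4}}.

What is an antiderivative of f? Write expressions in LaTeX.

f matches the chain-rule pattern g'(h)*h' with inner function h(x) = \frac{x^{2}}{2} + 2; substituting u = h(x) collapses the integral.
Check: d/dx[- \frac{\sqrt{\frac{x^{2}}{2} + 2}}{2}] = - \frac{\sqrt{2} x}{4 \sqrt{x^{2} + 4}} = f(x).

An antiderivative is F(x) = - \frac{\sqrt{\frac{x^{2}}{2} + 2}}{2}.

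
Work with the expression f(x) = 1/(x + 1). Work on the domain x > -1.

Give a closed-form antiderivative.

An antiderivative is F(x) = log(2*x + 2).

A candidate is checked by its d/dx: the result must match f(x).
Check: d/dx[log(2*x + 2)] = 1/(x + 1) = f(x).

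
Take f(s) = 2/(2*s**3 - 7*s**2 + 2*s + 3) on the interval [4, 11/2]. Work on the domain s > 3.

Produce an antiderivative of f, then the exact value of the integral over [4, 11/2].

Antiderivative: F(s) = log(s - 3)/7 - log(s - 1)/3 + 4*log(s + 1/2)/21; value = -11*log(9/2)/21 + log(5/2)/7 + 4*log(6)/21 + log(3)/3

Factor the denominator ((s - 3)*(s - 1)*(2*s + 1)) and decompose: f = 8/(21*(2*s + 1)) - 1/(3*(s - 1)) + 1/(7*(s - 3)); each piece integrates to a log, atan, or power term.
F(s) = log(s - 3)/7 - log(s - 1)/3 + 4*log(s + 1/2)/21 is an antiderivative of f.
Check: d/ds[log(s - 3)/7 - log(s - 1)/3 + 4*log(s + 1/2)/21] = 2/(2*s**3 - 7*s**2 + 2*s + 3) = f(s).
F(11/2) = -log(9/2)/3 + log(5/2)/7 + 4*log(6)/21; F(4) = -log(3)/3 + 4*log(9/2)/21.
Integral = F(11/2) - F(4) = -11*log(9/2)/21 + log(5/2)/7 + 4*log(6)/21 + log(3)/3.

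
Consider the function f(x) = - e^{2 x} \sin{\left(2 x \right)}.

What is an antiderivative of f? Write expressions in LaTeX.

An antiderivative is F(x) = - \frac{e^{2 x} \sin{\left(2 x \right)}}{4} + \frac{e^{2 x} \cos{\left(2 x \right)}}{4}.

Differentiate the proposed F(x) back; it has to land on f(x) exactly.
Check: d/dx[- \frac{e^{2 x} \sin{\left(2 x \right)}}{4} + \frac{e^{2 x} \cos{\left(2 x \right)}}{4}] = - e^{2 x} \sin{\left(2 x \right)} = f(x).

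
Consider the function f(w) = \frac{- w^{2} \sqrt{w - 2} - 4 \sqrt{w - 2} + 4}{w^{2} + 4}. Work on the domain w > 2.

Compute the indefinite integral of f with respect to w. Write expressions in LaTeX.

Differentiate the proposed F(w) back; it has to land on f(w) exactly.
Check: d/dw[- \frac{2 \left(w \sqrt{w - 2} - 2 \sqrt{w - 2} - 3 \operatorname{atan}{\left(\frac{w}{2} \right)}\right)}{3}] = \frac{- w^{3} + 2 w^{2} - 4 w + 4 \sqrt{w - 2} + 8}{w^{2} \sqrt{w - 2} + 4 \sqrt{w - 2}}, which equals f(w).

F(w) = - \frac{2 \left(w \sqrt{w - 2} - 2 \sqrt{w - 2} - 3 \operatorname{atan}{\left(\frac{w}{2} \right)}\right)}{3} + C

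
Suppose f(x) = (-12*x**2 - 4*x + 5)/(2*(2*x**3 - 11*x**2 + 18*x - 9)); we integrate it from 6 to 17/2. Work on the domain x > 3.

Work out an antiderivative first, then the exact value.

The denominator factors as 2*(x - 3)*(x - 1)*(2*x - 3); partial fractions split f into directly integrable pieces: 56/(3*(2*x - 3)) - 11/(4*(x - 1)) - 115/(12*(x - 3)).
F(x) = -115*log(x - 3)/12 + 28*log(x - 3/2)/3 - 11*log(x - 1)/4 is an antiderivative of f.
Check: d/dx[-115*log(x - 3)/12 + 28*log(x - 3/2)/3 - 11*log(x - 1)/4] = (-12*x**2 - 4*x + 5)/(4*x**3 - 22*x**2 + 36*x - 18), which equals f(x).
F(17/2) = -115*log(11/2)/12 - 11*log(15/2)/4 + 28*log(7)/3; F(6) = -115*log(3)/12 - 11*log(5)/4 + 28*log(9/2)/3.
Integral = F(17/2) - F(6) = -115*log(11/2)/12 - 28*log(9/2)/3 - 11*log(15/2)/4 + 11*log(5)/4 + 115*log(3)/12 + 28*log(7)/3.

Antiderivative: F(x) = -115*log(x - 3)/12 + 28*log(x - 3/2)/3 - 11*log(x - 1)/4; value = -115*log(11/2)/12 - 28*log(9/2)/3 - 11*log(15/2)/4 + 11*log(5)/4 + 115*log(3)/12 + 28*log(7)/3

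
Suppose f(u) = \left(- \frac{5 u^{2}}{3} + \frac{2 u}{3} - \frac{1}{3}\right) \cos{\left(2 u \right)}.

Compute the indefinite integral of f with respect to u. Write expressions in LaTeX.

F(u) = - \frac{5 u^{2} \sin{\left(2 u \right)}}{6} + \frac{u \sin{\left(2 u \right)}}{3} - \frac{5 u \cos{\left(2 u \right)}}{6} + \frac{\sin{\left(2 u \right)}}{4} + \frac{\cos{\left(2 u \right)}}{6} + C

A candidate is checked by its d/du: the result must match f(u).
Check: d/du[- \frac{5 u^{2} \sin{\left(2 u \right)}}{6} + \frac{u \sin{\left(2 u \right)}}{3} - \frac{5 u \cos{\left(2 u \right)}}{6} + \frac{\sin{\left(2 u \right)}}{4} + \frac{\cos{\left(2 u \right)}}{6}] = - \frac{5 u^{2} \cos{\left(2 u \right)}}{3} + \frac{2 u \cos{\left(2 u \right)}}{3} - \frac{\cos{\left(2 u \right)}}{3}, which equals f(u).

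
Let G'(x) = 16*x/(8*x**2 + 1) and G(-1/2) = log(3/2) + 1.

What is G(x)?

G'(x) matches the chain-rule pattern g'(h)*h' with inner function h(x) = 4*x**2 + 1/2; substituting u = h(x) collapses the integral.
A general antiderivative is log(4*x**2 + 1/2) + C.
The condition gives C = log(3/2) + 1 - (log(3/2)) = 1.
So G(x) = log(4*x**2 + 1/2) + 1.
Check: d/dx[log(4*x**2 + 1/2) + 1] = 16*x/(8*x**2 + 1) = G'(x).

G(x) = log(4*x**2 + 1/2) + 1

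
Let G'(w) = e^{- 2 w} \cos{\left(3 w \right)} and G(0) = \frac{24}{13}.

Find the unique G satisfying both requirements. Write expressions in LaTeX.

G(w) = 2 + \frac{3 e^{- 2 w} \sin{\left(3 w \right)}}{13} - \frac{2 e^{- 2 w} \cos{\left(3 w \right)}}{13}

A candidate passes only if d/dw[G] lands on the given G'(w) exactly.
A general antiderivative is \frac{3 e^{- 2 w} \sin{\left(3 w \right)}}{13} - \frac{2 e^{- 2 w} \cos{\left(3 w \right)}}{13} + C.
The condition gives C = \frac{24}{13} - (- \frac{2}{13}) = 2.
So G(w) = 2 + \frac{3 e^{- 2 w} \sin{\left(3 w \right)}}{13} - \frac{2 e^{- 2 w} \cos{\left(3 w \right)}}{13}.
Check: d/dw[2 + \frac{3 e^{- 2 w} \sin{\left(3 w \right)}}{13} - \frac{2 e^{- 2 w} \cos{\left(3 w \right)}}{13}] = e^{- 2 w} \cos{\left(3 w \right)} = G'(w).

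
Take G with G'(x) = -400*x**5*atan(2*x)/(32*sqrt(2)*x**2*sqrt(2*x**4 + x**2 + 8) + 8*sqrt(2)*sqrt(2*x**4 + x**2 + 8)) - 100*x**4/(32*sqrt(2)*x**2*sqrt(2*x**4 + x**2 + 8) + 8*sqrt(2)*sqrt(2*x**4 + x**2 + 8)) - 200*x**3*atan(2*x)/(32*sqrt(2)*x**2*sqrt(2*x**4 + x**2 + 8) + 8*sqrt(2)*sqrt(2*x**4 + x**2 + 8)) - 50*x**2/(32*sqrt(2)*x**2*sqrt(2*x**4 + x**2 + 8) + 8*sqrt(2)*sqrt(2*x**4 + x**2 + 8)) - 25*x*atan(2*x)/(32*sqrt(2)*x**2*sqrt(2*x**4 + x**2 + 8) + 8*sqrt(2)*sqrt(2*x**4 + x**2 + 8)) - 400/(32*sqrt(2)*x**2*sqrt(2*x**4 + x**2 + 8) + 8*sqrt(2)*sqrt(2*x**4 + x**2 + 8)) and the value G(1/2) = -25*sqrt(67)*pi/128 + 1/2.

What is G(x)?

G(x) = -25*sqrt(x**4 + x**2/2 + 4)*atan(2*x)/8 + 1/2

Recognize the product-rule pattern: G'(x) = u'v + uv' with u = -25*sqrt(x**4 + x**2/2 + 4)/8, v = atan(2*x), so integration by parts undoes it.
A general antiderivative is -25*sqrt(x**4 + x**2/2 + 4)*atan(2*x)/8 + C.
The condition gives C = -25*sqrt(67)*pi/128 + 1/2 - (-25*sqrt(67)*pi/128) = 1/2.
So G(x) = -25*sqrt(x**4 + x**2/2 + 4)*atan(2*x)/8 + 1/2.
Check: d/dx[-25*sqrt(x**4 + x**2/2 + 4)*atan(2*x)/8 + 1/2] = (-400*x**5*atan(2*x) - 100*x**4 - 200*x**3*atan(2*x) - 50*x**2 - 25*x*atan(2*x) - 400)/(32*sqrt(2)*x**2*sqrt(2*x**4 + x**2 + 8) + 8*sqrt(2)*sqrt(2*x**4 + x**2 + 8)), which equals G'(x).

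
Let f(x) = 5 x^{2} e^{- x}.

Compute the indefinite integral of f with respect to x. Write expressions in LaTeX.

F(x) = \left(- 5 x^{2} - 10 x - 10\right) e^{- x} + C

f has the shape u'v + uv' for u = - 5 x^{2} - 10 x - 10 and v = e^{- x} — it is the derivative of the product u*v.
Check: d/dx[\left(- 5 x^{2} - 10 x - 10\right) e^{- x}] = 5 x^{2} e^{- x} = f(x).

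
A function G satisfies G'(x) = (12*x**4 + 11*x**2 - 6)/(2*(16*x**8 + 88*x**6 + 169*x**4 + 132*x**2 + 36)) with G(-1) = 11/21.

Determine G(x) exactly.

Any candidate G(x) must reproduce the stated G'(x) exactly.
A general antiderivative is -3*x/(4*(3*x**2/2 + 3)*(4*x**2 + 3)) + C.
The condition gives C = 11/21 - (1/42) = 1/2.
So G(x) = -3*x/(4*(3*x**2/2 + 3)*(4*x**2 + 3)) + 1/2.
Check: d/dx[-3*x/(4*(3*x**2/2 + 3)*(4*x**2 + 3)) + 1/2] = (12*x**4 + 11*x**2 - 6)/(32*x**8 + 176*x**6 + 338*x**4 + 264*x**2 + 72), which equals G'(x).

G(x) = -3*x/(4*(3*x**2/2 + 3)*(4*x**2 + 3)) + 1/2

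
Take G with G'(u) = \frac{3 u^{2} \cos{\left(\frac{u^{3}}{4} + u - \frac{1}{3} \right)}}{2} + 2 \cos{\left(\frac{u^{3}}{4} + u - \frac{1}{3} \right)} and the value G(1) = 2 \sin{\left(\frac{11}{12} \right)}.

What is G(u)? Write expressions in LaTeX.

The substitution w = \frac{u^{3}}{4} + u - \frac{1}{3} works: G'(u) is exactly (dG/dw)*(dw/du) for that inner function.
A general antiderivative is 2 \sin{\left(\frac{u^{3}}{4} + u - \frac{1}{3} \right)} + C.
The condition gives C = 2 \sin{\left(\frac{11}{12} \right)} - (2 \sin{\left(\frac{11}{12} \right)}) = 0.
So G(u) = 2 \sin{\left(\frac{u^{3}}{4} + u - \frac{1}{3} \right)}.
Check: d/du[2 \sin{\left(\frac{u^{3}}{4} + u - \frac{1}{3} \right)}] = \frac{3 u^{2} \cos{\left(\frac{u^{3}}{4} + u - \frac{1}{3} \right)}}{2} + 2 \cos{\left(\frac{u^{3}}{4} + u - \frac{1}{3} \right)} = G'(u).

G(u) = 2 \sin{\left(\frac{u^{3}}{4} + u - \frac{1}{3} \right)}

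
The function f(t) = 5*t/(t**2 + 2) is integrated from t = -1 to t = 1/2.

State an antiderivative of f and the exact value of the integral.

The substitution u = 3*t**2/2 + 3 works: f is exactly (dF/du)*(du/dt) for that inner function.
F(t) = 5*log(t**2/2 + 1)/2 is an antiderivative of f.
Check: d/dt[5*log(t**2/2 + 1)/2] = 5*t/(t**2 + 2) = f(t).
F(1/2) = 5*log(9/8)/2; F(-1) = 5*log(3/2)/2.
Integral = F(1/2) - F(-1) = -5*log(9/2)/2 + 5*log(27/8)/2.

Antiderivative: F(t) = 5*log(t**2/2 + 1)/2; value = -5*log(9/2)/2 + 5*log(27/8)/2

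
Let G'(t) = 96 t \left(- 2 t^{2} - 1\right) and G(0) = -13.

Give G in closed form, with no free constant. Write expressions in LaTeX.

G(t) = - 3 \left(4 t^{2} + 2\right)^{2} - 1

The substitution u = 4 t^{2} + 2 works: G'(t) is exactly (dG/du)*(du/dt) for that inner function.
A general antiderivative is - 3 \left(4 t^{2} + 2\right)^{2} + C.
The condition gives C = -13 - (-12) = -1.
So G(t) = - 3 \left(4 t^{2} + 2\right)^{2} - 1.
Check: d/dt[- 3 \left(4 t^{2} + 2\right)^{2} - 1] = - 192 t^{3} - 96 t, which equals G'(t).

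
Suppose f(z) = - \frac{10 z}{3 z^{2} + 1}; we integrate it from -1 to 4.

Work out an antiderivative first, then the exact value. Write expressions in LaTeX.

f matches the chain-rule pattern g'(h)*h' with inner function h(z) = z^{2} + \frac{1}{3}; substituting u = h(z) collapses the integral.
F(z) = - \frac{5 \log{\left(z^{2} + \frac{1}{3} \right)}}{3} is an antiderivative of f.
Check: d/dz[- \frac{5 \log{\left(z^{2} + \frac{1}{3} \right)}}{3}] = - \frac{10 z}{3 z^{2} + 1} = f(z).
F(4) = - \frac{5 \log{\left(\frac{49}{3} \right)}}{3}; F(-1) = - \frac{5 \log{\left(\frac{4}{3} \right)}}{3}.
Integral = F(4) - F(-1) = - \frac{5 \log{\left(\frac{49}{3} \right)}}{3} + \frac{5 \log{\left(\frac{4}{3} \right)}}{3}.

Antiderivative: F(z) = - \frac{5 \log{\left(z^{2} + \frac{1}{3} \right)}}{3}; value = - \frac{5 \log{\left(\frac{49}{3} \right)}}{3} + \frac{5 \log{\left(\frac{4}{3} \right)}}{3}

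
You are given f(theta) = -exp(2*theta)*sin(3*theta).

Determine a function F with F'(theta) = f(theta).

An antiderivative is F(theta) = (-2*sin(3*theta) + 3*cos(3*theta))*exp(2*theta)/13.

Differentiate the proposed F(theta) back; it has to land on f(theta) exactly.
Check: d/dtheta[(-2*sin(3*theta) + 3*cos(3*theta))*exp(2*theta)/13] = -exp(2*theta)*sin(3*theta) = f(theta).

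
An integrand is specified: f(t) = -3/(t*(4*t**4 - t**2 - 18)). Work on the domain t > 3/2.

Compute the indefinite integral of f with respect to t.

F(t) = (34*log(t) - 8*log(t**2 - 9/4) - 9*log(t**2 + 2))/204 + C

Factor the denominator (t*(2*t - 3)*(2*t + 3)*(t**2 + 2)) and decompose: f = -3*t/(34*(t**2 + 2)) - 4/(51*(2*t + 3)) - 4/(51*(2*t - 3)) + 1/(6*t); each piece integrates to a log, atan, or power term.
Check: d/dt[(34*log(t) - 8*log(t**2 - 9/4) - 9*log(t**2 + 2))/204] = -3/(4*t**5 - t**3 - 18*t), which equals f(t).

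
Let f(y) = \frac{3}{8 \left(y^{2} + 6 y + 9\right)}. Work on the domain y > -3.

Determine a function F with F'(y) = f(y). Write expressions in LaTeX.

An antiderivative is F(y) = - \frac{3}{4 \left(2 y + 6\right)}.

For F(y) to be correct the identity F'(y) - f(y) = 0 must hold.
Check: d/dy[- \frac{3}{4 \left(2 y + 6\right)}] = \frac{3}{8 y^{2} + 48 y + 72}, which equals f(y).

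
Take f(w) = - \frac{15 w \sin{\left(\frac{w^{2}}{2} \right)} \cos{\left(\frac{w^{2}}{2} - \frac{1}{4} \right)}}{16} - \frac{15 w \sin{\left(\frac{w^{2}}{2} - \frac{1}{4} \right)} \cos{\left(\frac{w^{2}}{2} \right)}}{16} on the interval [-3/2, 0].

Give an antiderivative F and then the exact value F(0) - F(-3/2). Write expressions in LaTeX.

f has the shape u'v + uv' for u = \frac{15 \cos{\left(\frac{w^{2}}{2} \right)}}{16} and v = \cos{\left(\frac{w^{2}}{2} - \frac{1}{4} \right)} — it is the derivative of the product u*v.
F(w) = \frac{15 \cos{\left(\frac{w^{2}}{2} \right)} \cos{\left(\frac{w^{2}}{2} - \frac{1}{4} \right)}}{16} is an antiderivative of f.
Check: d/dw[\frac{15 \cos{\left(\frac{w^{2}}{2} \right)} \cos{\left(\frac{w^{2}}{2} - \frac{1}{4} \right)}}{16}] = - \frac{15 w \sin{\left(\frac{w^{2}}{2} \right)} \cos{\left(\frac{w^{2}}{2} - \frac{1}{4} \right)}}{16} - \frac{15 w \sin{\left(\frac{w^{2}}{2} - \frac{1}{4} \right)} \cos{\left(\frac{w^{2}}{2} \right)}}{16} = f(w).
F(0) = \frac{15 \cos{\left(\frac{1}{4} \right)}}{16}; F(-3/2) = \frac{15 \cos{\left(\frac{7}{8} \right)} \cos{\left(\frac{9}{8} \right)}}{16}.
Integral = F(0) - F(-3/2) = - \frac{15 \cos{\left(\frac{7}{8} \right)} \cos{\left(\frac{9}{8} \right)}}{16} + \frac{15 \cos{\left(\frac{1}{4} \right)}}{16}.

Antiderivative: F(w) = \frac{15 \cos{\left(\frac{w^{2}}{2} \right)} \cos{\left(\frac{w^{2}}{2} - \frac{1}{4} \right)}}{16}; value = - \frac{15 \cos{\left(\frac{7}{8} \right)} \cos{\left(\frac{9}{8} \right)}}{16} + \frac{15 \cos{\left(\frac{1}{4} \right)}}{16}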